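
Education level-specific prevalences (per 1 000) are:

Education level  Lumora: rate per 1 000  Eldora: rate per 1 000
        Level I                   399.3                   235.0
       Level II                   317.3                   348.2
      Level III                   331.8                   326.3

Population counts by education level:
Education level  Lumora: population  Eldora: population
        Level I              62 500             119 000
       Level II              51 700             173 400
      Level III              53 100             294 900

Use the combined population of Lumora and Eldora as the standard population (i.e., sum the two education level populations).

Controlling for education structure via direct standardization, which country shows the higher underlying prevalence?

Lumora

Combined standard total = 754 600; weights = 0.2405, 0.2983, 0.4612.
Lumora: 0.2405×399.3 + 0.2983×317.3 + 0.4612×331.8 = 343.7100 per 1 000.
Eldora: 0.2405×235.0 + 0.2983×348.2 + 0.4612×326.3 = 310.8729 per 1 000.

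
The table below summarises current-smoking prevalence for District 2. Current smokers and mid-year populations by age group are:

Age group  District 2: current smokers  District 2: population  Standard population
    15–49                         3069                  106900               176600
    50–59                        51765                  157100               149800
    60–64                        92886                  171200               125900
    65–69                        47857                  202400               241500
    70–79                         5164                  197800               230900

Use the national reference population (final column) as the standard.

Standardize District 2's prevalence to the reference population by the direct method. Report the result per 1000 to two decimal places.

Age-specific rates per 1000 for District 2: 28.709, 329.504, 542.558, 236.448, 26.107.
Standard total = 924700; weights = 0.1910, 0.1620, 0.1362, 0.2612, 0.2497.
Standardized rate: 0.1910×28.709 + 0.1620×329.504 + 0.1362×542.558 + 0.2612×236.448 + 0.2497×26.107 = 201.0036 per 1000.

201.00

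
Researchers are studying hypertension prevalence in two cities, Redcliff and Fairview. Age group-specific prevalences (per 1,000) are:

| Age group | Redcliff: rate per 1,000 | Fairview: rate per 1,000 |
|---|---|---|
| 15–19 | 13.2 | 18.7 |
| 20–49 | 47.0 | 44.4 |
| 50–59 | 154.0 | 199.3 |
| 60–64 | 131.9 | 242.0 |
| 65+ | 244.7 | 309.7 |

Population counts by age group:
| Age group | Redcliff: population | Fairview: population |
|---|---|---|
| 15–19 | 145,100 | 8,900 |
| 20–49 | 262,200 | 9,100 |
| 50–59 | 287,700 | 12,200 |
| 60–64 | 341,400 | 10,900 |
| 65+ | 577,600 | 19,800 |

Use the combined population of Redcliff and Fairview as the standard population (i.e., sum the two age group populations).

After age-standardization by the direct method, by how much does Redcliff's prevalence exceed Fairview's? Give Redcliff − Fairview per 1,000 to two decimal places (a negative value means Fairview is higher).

Combined standard total = 1,674,900; weights = 0.0919, 0.1620, 0.1791, 0.2103, 0.3567.
Redcliff: 0.0919×13.2 + 0.1620×47.0 + 0.1791×154.0 + 0.2103×131.9 + 0.3567×244.7 = 151.4244 per 1,000.
Fairview: 0.0919×18.7 + 0.1620×44.4 + 0.1791×199.3 + 0.2103×242.0 + 0.3567×309.7 = 205.9627 per 1,000.
Difference = 151.4244 − 205.9627 = -54.5384.

-54.54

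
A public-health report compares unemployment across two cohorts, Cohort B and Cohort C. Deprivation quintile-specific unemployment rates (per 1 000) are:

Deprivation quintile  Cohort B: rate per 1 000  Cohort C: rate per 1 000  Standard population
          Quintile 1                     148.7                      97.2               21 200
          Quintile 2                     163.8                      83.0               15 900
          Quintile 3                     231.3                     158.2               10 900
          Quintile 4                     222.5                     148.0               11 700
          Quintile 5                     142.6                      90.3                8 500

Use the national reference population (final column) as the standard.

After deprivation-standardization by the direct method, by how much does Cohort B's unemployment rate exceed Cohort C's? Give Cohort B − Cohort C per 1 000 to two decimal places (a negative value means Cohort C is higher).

Standard total = 68 200; weights = 0.3109, 0.2331, 0.1598, 0.1716, 0.1246.
Cohort B: 0.3109×148.7 + 0.2331×163.8 + 0.1598×231.3 + 0.1716×222.5 + 0.1246×142.6 = 177.3223 per 1 000.
Cohort C: 0.3109×97.2 + 0.2331×83.0 + 0.1598×158.2 + 0.1716×148.0 + 0.1246×90.3 = 111.4937 per 1 000.
Difference = 177.3223 − 111.4937 = 65.8286.

65.83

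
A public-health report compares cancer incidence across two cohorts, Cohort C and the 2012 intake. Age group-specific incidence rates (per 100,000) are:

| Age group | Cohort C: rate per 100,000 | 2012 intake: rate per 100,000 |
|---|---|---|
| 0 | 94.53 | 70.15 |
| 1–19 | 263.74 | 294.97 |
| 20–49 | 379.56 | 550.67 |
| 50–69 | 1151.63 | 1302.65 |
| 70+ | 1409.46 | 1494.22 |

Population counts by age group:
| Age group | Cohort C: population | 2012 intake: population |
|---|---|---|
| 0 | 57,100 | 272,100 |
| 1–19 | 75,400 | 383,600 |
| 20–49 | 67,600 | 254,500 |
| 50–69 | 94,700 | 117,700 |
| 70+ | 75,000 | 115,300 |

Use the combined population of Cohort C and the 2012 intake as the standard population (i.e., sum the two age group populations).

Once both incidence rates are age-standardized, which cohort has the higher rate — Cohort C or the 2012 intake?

2012 intake

Combined standard total = 1,513,000; weights = 0.2176, 0.3034, 0.2129, 0.1404, 0.1258.
Cohort C: 0.2176×94.53 + 0.3034×263.74 + 0.2129×379.56 + 0.1404×1151.63 + 0.1258×1409.46 = 520.3296 per 100,000.
The 2012 intake: 0.2176×70.15 + 0.3034×294.97 + 0.2129×550.67 + 0.1404×1302.65 + 0.1258×1494.22 = 592.7881 per 100,000.
The crude rates (718.53 vs 523.08) would put Cohort C higher, but that reflects its age composition; once standardized to a common age structure, the 2012 intake has the higher underlying rate.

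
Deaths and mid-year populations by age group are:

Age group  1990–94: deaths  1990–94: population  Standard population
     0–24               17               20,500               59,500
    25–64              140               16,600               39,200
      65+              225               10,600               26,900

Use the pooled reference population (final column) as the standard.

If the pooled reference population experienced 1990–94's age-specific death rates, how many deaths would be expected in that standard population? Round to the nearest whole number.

Age-specific rates per 100,000 for 1990–94: 82.93, 843.37, 2122.64.
Expected deaths = Σ (standard pop × age-specific rate ÷ 100,000)
= 59,500×82.93/100,000 + 39,200×843.37/100,000 + 26,900×2122.64/100,000
= 49.34 + 330.60 + 570.99 = 950.93.

951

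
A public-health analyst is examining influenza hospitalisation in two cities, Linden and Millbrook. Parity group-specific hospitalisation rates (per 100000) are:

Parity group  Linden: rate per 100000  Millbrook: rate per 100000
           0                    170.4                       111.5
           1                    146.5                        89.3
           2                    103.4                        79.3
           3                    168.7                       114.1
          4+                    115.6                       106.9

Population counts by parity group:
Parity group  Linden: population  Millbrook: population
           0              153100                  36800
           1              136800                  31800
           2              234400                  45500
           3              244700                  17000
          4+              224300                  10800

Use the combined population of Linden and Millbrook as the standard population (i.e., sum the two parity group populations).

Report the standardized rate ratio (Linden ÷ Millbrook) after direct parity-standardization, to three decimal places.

Combined standard total = 1135200; weights = 0.1673, 0.1485, 0.2466, 0.2305, 0.2071.
Linden: 0.1673×170.4 + 0.1485×146.5 + 0.2466×103.4 + 0.2305×168.7 + 0.2071×115.6 = 138.5896 per 100000.
Millbrook: 0.1673×111.5 + 0.1485×89.3 + 0.2466×79.3 + 0.2305×114.1 + 0.2071×106.9 = 99.9102 per 100000.
Ratio = 138.5896 ÷ 99.9102 = 1.38714.

1.387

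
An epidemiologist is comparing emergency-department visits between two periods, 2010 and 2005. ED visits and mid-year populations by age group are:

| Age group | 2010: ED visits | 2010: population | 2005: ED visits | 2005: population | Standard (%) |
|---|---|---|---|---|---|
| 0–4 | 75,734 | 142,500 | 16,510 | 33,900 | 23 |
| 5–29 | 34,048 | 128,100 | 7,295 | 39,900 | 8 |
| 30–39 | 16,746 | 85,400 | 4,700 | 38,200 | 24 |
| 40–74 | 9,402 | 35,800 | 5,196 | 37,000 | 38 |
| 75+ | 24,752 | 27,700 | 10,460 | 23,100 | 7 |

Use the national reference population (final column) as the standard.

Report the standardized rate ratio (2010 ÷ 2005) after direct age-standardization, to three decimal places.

1.463

Age-specific rates per 1,000 for 2010: 531.467, 265.792, 196.089, 262.626, 893.574.
For 2005: 487.021, 182.832, 123.037, 140.432, 452.814.
Standard weights: 0.23, 0.08, 0.24, 0.38, 0.07.
2010: 0.2300×531.467 + 0.0800×265.792 + 0.2400×196.089 + 0.3800×262.626 + 0.0700×893.574 = 352.9100 per 1,000.
2005: 0.2300×487.021 + 0.0800×182.832 + 0.2400×123.037 + 0.3800×140.432 + 0.0700×452.814 = 241.2314 per 1,000.
Ratio = 352.9100 ÷ 241.2314 = 1.46295.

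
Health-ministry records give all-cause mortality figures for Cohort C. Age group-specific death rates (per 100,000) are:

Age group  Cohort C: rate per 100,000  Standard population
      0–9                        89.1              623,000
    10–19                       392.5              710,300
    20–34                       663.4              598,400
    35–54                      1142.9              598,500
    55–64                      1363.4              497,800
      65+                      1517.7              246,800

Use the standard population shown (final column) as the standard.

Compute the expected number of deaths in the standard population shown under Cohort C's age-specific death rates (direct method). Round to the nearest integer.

Expected deaths = Σ (standard pop × age-specific rate ÷ 100,000)
= 623,000×89.1/100,000 + 710,300×392.5/100,000 + 598,400×663.4/100,000 + 598,500×1142.9/100,000 + 497,800×1363.4/100,000 + 246,800×1517.7/100,000
= 555.09 + 2787.93 + 3969.79 + 6840.26 + 6787.01 + 3745.68 = 24685.75.

24686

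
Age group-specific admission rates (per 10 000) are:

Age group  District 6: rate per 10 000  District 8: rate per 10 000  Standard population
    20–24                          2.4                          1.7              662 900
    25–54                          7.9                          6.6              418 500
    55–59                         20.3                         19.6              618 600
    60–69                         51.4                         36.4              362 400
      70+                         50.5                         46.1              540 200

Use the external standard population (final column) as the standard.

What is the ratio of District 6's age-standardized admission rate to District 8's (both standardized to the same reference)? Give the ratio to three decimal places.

1.171

Standard total = 2 602 600; weights = 0.2547, 0.1608, 0.2377, 0.1392, 0.2076.
District 6: 0.2547×2.4 + 0.1608×7.9 + 0.2377×20.3 + 0.1392×51.4 + 0.2076×50.5 = 24.3457 per 10 000.
District 8: 0.2547×1.7 + 0.1608×6.6 + 0.2377×19.6 + 0.1392×36.4 + 0.2076×46.1 = 20.7900 per 10 000.
Ratio = 24.3457 ÷ 20.7900 = 1.17103.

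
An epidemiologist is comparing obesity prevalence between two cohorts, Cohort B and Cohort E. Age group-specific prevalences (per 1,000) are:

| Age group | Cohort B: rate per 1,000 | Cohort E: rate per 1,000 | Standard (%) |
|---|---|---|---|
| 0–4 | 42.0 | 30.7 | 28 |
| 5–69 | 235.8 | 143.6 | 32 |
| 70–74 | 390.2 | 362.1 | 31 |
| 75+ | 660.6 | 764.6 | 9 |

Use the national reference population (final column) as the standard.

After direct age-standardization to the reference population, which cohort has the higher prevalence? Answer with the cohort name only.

Standard weights: 0.28, 0.32, 0.31, 0.09.
Cohort B: 0.2800×42.0 + 0.3200×235.8 + 0.3100×390.2 + 0.0900×660.6 = 267.6320 per 1,000.
Cohort E: 0.2800×30.7 + 0.3200×143.6 + 0.3100×362.1 + 0.0900×764.6 = 235.6130 per 1,000.

Cohort B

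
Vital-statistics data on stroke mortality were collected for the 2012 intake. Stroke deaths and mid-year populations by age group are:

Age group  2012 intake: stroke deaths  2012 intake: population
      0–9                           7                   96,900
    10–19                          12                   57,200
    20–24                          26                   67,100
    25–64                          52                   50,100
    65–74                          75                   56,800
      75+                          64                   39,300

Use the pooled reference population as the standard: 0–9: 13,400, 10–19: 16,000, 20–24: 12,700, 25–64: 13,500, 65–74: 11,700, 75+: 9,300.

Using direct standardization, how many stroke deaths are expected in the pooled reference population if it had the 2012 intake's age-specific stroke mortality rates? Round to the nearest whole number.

54

Age-specific rates per 100,000 for the 2012 intake: 7.22, 20.98, 38.75, 103.79, 132.04, 162.85.
Expected stroke deaths = Σ (standard pop × age-specific rate ÷ 100,000)
= 13,400×7.22/100,000 + 16,000×20.98/100,000 + 12,700×38.75/100,000 + 13,500×103.79/100,000 + 11,700×132.04/100,000 + 9,300×162.85/100,000
= 0.97 + 3.36 + 4.92 + 14.01 + 15.45 + 15.15 = 53.85.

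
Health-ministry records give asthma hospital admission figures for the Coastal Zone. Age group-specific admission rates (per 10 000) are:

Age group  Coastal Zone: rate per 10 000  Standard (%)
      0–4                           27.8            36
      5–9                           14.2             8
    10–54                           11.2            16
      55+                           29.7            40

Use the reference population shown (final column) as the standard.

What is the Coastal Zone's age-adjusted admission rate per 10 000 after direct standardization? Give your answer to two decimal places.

24.82

Standard weights: 0.36, 0.08, 0.16, 0.40.
Standardized rate: 0.3600×27.8 + 0.0800×14.2 + 0.1600×11.2 + 0.4000×29.7 = 24.8160 per 10 000.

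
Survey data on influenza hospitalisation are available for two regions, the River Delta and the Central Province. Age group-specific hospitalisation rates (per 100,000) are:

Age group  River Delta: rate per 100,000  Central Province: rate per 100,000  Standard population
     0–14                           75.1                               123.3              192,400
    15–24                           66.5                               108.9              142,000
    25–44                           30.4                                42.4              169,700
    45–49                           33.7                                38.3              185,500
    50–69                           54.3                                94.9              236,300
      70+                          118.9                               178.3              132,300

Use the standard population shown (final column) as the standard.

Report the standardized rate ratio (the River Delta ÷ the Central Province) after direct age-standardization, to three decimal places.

Standard total = 1,058,200; weights = 0.1818, 0.1342, 0.1604, 0.1753, 0.2233, 0.1250.
The River Delta: 0.1818×75.1 + 0.1342×66.5 + 0.1604×30.4 + 0.1753×33.7 + 0.2233×54.3 + 0.1250×118.9 = 60.3516 per 100,000.
The Central Province: 0.1818×123.3 + 0.1342×108.9 + 0.1604×42.4 + 0.1753×38.3 + 0.2233×94.9 + 0.1250×178.3 = 94.0282 per 100,000.
Ratio = 60.3516 ÷ 94.0282 = 0.64185.

0.642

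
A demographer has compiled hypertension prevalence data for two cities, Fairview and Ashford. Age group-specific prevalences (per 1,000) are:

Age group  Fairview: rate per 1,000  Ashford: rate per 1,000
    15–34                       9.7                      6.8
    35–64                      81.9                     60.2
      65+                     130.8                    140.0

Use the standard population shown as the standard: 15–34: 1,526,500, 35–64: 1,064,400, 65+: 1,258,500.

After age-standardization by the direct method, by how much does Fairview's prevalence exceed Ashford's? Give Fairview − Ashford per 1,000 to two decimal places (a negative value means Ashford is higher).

4.14

Standard total = 3,849,400; weights = 0.3966, 0.2765, 0.3269.
Fairview: 0.3966×9.7 + 0.2765×81.9 + 0.3269×130.8 = 69.2558 per 1,000.
Ashford: 0.3966×6.8 + 0.2765×60.2 + 0.3269×140.0 = 65.1133 per 1,000.
Difference = 69.2558 − 65.1133 = 4.1425.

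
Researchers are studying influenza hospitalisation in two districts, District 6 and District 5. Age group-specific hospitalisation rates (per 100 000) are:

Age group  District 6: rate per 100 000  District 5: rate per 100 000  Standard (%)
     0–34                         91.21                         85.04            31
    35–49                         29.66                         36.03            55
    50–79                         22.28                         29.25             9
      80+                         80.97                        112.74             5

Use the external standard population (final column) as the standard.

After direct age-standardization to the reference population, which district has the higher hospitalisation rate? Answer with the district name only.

District 5

Standard weights: 0.31, 0.55, 0.09, 0.05.
District 6: 0.3100×91.21 + 0.5500×29.66 + 0.0900×22.28 + 0.0500×80.97 = 50.6418 per 100 000.
District 5: 0.3100×85.04 + 0.5500×36.03 + 0.0900×29.25 + 0.0500×112.74 = 54.4484 per 100 000.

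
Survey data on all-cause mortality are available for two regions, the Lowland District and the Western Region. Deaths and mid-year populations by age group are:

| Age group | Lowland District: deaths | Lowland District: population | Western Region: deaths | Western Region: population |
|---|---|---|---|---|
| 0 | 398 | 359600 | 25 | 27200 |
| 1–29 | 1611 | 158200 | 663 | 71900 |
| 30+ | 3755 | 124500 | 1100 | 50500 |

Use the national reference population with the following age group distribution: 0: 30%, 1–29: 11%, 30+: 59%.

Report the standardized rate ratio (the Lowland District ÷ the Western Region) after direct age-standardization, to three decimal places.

1.361

Age-specific rates per 100000 for the Lowland District: 110.68, 1018.33, 3016.06.
For the Western Region: 91.91, 922.11, 2178.22.
Standard weights: 0.30, 0.11, 0.59.
The Lowland District: 0.3000×110.68 + 0.1100×1018.33 + 0.5900×3016.06 = 1924.6979 per 100000.
The Western Region: 0.3000×91.91 + 0.1100×922.11 + 0.5900×2178.22 = 1414.1546 per 100000.
Ratio = 1924.6979 ÷ 1414.1546 = 1.36102.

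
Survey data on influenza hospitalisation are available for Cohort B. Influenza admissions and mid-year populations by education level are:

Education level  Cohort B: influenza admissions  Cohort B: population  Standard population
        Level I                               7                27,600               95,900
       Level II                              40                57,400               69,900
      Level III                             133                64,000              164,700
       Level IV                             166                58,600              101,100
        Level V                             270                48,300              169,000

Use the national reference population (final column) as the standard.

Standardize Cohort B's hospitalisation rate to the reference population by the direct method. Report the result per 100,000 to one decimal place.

Education-specific rates per 100,000 for Cohort B: 25.36, 69.69, 207.81, 283.28, 559.01.
Standard total = 600,600; weights = 0.1597, 0.1164, 0.2742, 0.1683, 0.2814.
Standardized rate: 0.1597×25.36 + 0.1164×69.69 + 0.2742×207.81 + 0.1683×283.28 + 0.2814×559.01 = 274.1281 per 100,000.

274.1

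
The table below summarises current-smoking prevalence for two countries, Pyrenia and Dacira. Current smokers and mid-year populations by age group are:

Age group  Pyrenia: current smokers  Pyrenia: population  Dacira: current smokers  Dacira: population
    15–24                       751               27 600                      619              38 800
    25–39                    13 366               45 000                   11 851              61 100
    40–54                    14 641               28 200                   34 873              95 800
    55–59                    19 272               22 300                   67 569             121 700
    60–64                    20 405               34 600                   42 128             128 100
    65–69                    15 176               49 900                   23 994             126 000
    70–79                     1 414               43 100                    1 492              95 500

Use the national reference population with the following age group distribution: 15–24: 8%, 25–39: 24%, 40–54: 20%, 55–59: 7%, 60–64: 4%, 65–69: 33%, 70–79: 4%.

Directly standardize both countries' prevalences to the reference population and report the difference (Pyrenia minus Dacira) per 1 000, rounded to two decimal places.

126.94

Age-specific rates per 1 000 for Pyrenia: 27.210, 297.022, 519.184, 864.215, 589.740, 304.128, 32.807.
For Dacira: 15.954, 193.961, 364.019, 555.210, 328.868, 190.429, 15.623.
Standard weights: 0.08, 0.24, 0.20, 0.07, 0.04, 0.33, 0.04.
Pyrenia: 0.0800×27.210 + 0.2400×297.022 + 0.2000×519.184 + 0.0700×864.215 + 0.0400×589.740 + 0.3300×304.128 + 0.0400×32.807 = 363.0583 per 1 000.
Dacira: 0.0800×15.954 + 0.2400×193.961 + 0.2000×364.019 + 0.0700×555.210 + 0.0400×328.868 + 0.3300×190.429 + 0.0400×15.623 = 236.1164 per 1 000.
Difference = 363.0583 − 236.1164 = 126.9419.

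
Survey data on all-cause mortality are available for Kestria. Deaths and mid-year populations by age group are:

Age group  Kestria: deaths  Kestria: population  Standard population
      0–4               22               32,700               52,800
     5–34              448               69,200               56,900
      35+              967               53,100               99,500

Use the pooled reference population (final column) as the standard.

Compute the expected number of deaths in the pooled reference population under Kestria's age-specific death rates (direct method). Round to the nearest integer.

2216

Age-specific rates per 1,000 for Kestria: 0.673, 6.474, 18.211.
Expected deaths = Σ (standard pop × age-specific rate ÷ 1,000)
= 52,800×0.673/1,000 + 56,900×6.474/1,000 + 99,500×18.211/1,000
= 35.52 + 368.37 + 1811.99 = 2215.88.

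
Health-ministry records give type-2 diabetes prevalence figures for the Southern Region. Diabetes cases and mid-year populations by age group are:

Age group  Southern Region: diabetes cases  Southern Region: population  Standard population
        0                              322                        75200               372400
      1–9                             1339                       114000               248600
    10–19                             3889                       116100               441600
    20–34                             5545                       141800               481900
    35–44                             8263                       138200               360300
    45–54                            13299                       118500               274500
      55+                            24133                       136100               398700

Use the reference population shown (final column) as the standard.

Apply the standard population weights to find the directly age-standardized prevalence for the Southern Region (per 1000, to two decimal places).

Age-specific rates per 1000 for the Southern Region: 4.282, 11.746, 33.497, 39.104, 59.790, 112.228, 177.318.
Standard total = 2578000; weights = 0.1445, 0.0964, 0.1713, 0.1869, 0.1398, 0.1065, 0.1547.
Standardized rate: 0.1445×4.282 + 0.0964×11.746 + 0.1713×33.497 + 0.1869×39.104 + 0.1398×59.790 + 0.1065×112.228 + 0.1547×177.318 = 62.5279 per 1000.

62.53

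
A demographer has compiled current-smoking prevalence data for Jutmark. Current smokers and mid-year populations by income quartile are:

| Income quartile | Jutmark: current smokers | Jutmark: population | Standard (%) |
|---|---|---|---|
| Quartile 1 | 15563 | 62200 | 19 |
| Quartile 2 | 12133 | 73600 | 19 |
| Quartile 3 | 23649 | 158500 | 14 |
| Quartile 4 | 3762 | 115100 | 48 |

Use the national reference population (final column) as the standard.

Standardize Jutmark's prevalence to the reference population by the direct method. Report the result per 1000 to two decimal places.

115.44

Income-specific rates per 1000 for Jutmark: 250.209, 164.851, 149.205, 32.685.
Standard weights: 0.19, 0.19, 0.14, 0.48.
Standardized rate: 0.1900×250.209 + 0.1900×164.851 + 0.1400×149.205 + 0.4800×32.685 = 115.4386 per 1000.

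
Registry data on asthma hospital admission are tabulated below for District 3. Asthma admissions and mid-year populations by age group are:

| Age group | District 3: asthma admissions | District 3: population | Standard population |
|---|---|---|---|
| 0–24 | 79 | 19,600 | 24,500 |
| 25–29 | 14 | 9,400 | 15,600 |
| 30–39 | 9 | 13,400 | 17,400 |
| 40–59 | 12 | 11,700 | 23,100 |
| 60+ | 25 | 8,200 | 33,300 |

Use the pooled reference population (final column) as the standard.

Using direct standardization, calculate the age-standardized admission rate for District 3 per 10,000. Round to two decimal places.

Age-specific rates per 10,000 for District 3: 40.31, 14.89, 6.72, 10.26, 30.49.
Standard total = 113,900; weights = 0.2151, 0.1370, 0.1528, 0.2028, 0.2924.
Standardized rate: 0.2151×40.31 + 0.1370×14.89 + 0.1528×6.72 + 0.2028×10.26 + 0.2924×30.49 = 22.7294 per 10,000.

22.73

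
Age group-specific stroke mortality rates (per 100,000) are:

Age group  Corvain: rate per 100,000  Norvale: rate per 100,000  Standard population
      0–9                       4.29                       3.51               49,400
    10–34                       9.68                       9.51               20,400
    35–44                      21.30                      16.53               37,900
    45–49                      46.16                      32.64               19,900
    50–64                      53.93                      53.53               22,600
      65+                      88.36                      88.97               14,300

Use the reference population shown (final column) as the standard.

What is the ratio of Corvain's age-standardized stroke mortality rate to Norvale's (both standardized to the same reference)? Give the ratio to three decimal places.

1.119

Standard total = 164,500; weights = 0.3003, 0.1240, 0.2304, 0.1210, 0.1374, 0.0869.
Corvain: 0.3003×4.29 + 0.1240×9.68 + 0.2304×21.30 + 0.1210×46.16 + 0.1374×53.93 + 0.0869×88.36 = 28.0706 per 100,000.
Norvale: 0.3003×3.51 + 0.1240×9.51 + 0.2304×16.53 + 0.1210×32.64 + 0.1374×53.53 + 0.0869×88.97 = 25.0788 per 100,000.
Ratio = 28.0706 ÷ 25.0788 = 1.11930.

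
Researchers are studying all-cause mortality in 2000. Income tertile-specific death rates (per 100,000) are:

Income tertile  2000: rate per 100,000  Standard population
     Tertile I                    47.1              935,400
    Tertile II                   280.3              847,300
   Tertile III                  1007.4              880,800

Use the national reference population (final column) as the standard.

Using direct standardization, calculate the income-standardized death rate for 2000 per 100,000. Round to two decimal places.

438.85

Standard total = 2,663,500; weights = 0.3512, 0.3181, 0.3307.
Standardized rate: 0.3512×47.1 + 0.3181×280.3 + 0.3307×1007.4 = 438.8487 per 100,000.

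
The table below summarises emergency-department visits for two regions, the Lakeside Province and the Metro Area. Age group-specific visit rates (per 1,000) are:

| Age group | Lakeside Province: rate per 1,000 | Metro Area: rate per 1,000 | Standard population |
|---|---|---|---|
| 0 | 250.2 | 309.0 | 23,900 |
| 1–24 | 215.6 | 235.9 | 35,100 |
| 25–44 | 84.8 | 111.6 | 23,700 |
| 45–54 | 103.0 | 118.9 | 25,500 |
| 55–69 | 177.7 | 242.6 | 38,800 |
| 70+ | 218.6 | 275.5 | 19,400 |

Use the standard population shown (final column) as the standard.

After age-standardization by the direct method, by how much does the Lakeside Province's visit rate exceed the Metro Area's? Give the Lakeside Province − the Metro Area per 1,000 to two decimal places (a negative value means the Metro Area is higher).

Standard total = 166,400; weights = 0.1436, 0.2109, 0.1424, 0.1532, 0.2332, 0.1166.
The Lakeside Province: 0.1436×250.2 + 0.2109×215.6 + 0.1424×84.8 + 0.1532×103.0 + 0.2332×177.7 + 0.1166×218.6 = 176.1971 per 1,000.
The Metro Area: 0.1436×309.0 + 0.2109×235.9 + 0.1424×111.6 + 0.1532×118.9 + 0.2332×242.6 + 0.1166×275.5 = 216.9450 per 1,000.
Difference = 176.1971 − 216.9450 = -40.7478.

-40.75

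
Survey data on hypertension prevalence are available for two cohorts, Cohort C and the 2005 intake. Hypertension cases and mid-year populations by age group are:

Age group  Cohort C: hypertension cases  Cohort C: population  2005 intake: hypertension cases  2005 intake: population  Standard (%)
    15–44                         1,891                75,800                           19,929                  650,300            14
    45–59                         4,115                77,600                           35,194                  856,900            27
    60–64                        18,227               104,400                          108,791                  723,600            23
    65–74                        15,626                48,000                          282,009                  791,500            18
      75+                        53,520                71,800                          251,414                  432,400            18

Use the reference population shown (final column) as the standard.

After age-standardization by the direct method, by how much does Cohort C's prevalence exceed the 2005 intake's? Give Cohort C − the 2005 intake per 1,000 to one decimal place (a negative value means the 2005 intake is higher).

Age-specific rates per 1,000 for Cohort C: 24.947, 53.028, 174.588, 325.542, 745.404.
For the 2005 intake: 30.646, 41.071, 150.347, 356.297, 581.438.
Standard weights: 0.14, 0.27, 0.23, 0.18, 0.18.
Cohort C: 0.1400×24.947 + 0.2700×53.028 + 0.2300×174.588 + 0.1800×325.542 + 0.1800×745.404 = 250.7357 per 1,000.
The 2005 intake: 0.1400×30.646 + 0.2700×41.071 + 0.2300×150.347 + 0.1800×356.297 + 0.1800×581.438 = 218.7518 per 1,000.
Difference = 250.7357 − 218.7518 = 31.9839.

32.0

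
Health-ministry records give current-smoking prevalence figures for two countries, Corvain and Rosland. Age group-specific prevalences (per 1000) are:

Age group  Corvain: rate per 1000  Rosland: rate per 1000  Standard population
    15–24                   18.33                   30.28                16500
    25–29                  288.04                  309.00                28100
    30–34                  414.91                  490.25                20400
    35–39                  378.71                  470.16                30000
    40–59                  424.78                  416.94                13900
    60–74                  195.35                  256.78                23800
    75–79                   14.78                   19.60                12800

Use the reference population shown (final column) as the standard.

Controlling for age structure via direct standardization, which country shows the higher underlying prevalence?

Rosland

Standard total = 145500; weights = 0.1134, 0.1931, 0.1402, 0.2062, 0.0955, 0.1636, 0.0880.
Corvain: 0.1134×18.33 + 0.1931×288.04 + 0.1402×414.91 + 0.2062×378.71 + 0.0955×424.78 + 0.1636×195.35 + 0.0880×14.78 = 267.7992 per 1000.
Rosland: 0.1134×30.28 + 0.1931×309.00 + 0.1402×490.25 + 0.2062×470.16 + 0.0955×416.94 + 0.1636×256.78 + 0.0880×19.60 = 312.3445 per 1000.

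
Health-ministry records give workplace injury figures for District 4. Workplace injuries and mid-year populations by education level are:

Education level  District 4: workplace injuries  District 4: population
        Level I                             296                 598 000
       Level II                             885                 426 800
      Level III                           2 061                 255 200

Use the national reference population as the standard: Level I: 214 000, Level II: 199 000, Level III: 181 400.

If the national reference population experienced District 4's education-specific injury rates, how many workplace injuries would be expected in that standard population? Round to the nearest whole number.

1984

Education-specific rates per 10 000 for District 4: 4.95, 20.74, 80.76.
Expected workplace injuries = Σ (standard pop × education-specific rate ÷ 10 000)
= 214 000×4.95/10 000 + 199 000×20.74/10 000 + 181 400×80.76/10 000
= 105.93 + 412.64 + 1464.99 = 1983.56.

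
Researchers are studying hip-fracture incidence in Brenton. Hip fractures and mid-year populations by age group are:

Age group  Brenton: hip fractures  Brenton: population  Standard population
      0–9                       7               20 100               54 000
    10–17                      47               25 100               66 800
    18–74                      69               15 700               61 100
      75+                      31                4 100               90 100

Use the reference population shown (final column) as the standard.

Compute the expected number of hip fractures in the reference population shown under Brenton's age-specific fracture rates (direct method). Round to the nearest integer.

1094

Age-specific rates per 100 000 for Brenton: 34.83, 187.25, 439.49, 756.10.
Expected hip fractures = Σ (standard pop × age-specific rate ÷ 100 000)
= 54 000×34.83/100 000 + 66 800×187.25/100 000 + 61 100×439.49/100 000 + 90 100×756.10/100 000
= 18.81 + 125.08 + 268.53 + 681.24 = 1093.66.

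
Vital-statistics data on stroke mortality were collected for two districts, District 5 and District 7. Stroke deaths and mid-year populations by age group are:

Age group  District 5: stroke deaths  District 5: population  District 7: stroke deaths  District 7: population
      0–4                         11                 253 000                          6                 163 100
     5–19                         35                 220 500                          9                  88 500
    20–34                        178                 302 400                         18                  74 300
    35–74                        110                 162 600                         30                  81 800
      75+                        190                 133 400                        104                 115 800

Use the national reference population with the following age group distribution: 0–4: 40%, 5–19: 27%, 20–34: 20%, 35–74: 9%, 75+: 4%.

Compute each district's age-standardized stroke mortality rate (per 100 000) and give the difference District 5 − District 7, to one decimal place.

13.6

Age-specific rates per 100 000 for District 5: 4.35, 15.87, 58.86, 67.65, 142.43.
For District 7: 3.68, 10.17, 24.23, 36.67, 89.81.
Standard weights: 0.40, 0.27, 0.20, 0.09, 0.04.
District 5: 0.4000×4.35 + 0.2700×15.87 + 0.2000×58.86 + 0.0900×67.65 + 0.0400×142.43 = 29.5830 per 100 000.
District 7: 0.4000×3.68 + 0.2700×10.17 + 0.2000×24.23 + 0.0900×36.67 + 0.0400×89.81 = 15.9556 per 100 000.
Difference = 29.5830 − 15.9556 = 13.6274.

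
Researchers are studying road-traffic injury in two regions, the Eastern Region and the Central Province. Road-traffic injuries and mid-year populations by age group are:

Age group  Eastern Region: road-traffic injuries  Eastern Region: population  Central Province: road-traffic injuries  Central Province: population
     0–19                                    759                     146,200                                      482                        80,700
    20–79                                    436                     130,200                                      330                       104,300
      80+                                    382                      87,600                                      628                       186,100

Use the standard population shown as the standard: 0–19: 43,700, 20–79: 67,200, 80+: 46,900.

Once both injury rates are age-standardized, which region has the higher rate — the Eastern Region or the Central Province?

Eastern Region

Age-specific rates per 100,000 for the Eastern Region: 519.15, 334.87, 436.07.
For the Central Province: 597.27, 316.40, 337.45.
Standard total = 157,800; weights = 0.2769, 0.4259, 0.2972.
The Eastern Region: 0.2769×519.15 + 0.4259×334.87 + 0.2972×436.07 = 415.9822 per 100,000.
The Central Province: 0.2769×597.27 + 0.4259×316.40 + 0.2972×337.45 = 400.4383 per 100,000.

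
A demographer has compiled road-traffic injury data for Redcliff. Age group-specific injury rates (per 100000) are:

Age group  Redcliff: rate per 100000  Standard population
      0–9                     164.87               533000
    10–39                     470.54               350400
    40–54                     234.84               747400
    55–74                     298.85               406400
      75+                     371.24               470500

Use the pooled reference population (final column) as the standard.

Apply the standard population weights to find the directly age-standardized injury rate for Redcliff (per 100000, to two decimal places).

288.87

Standard total = 2507700; weights = 0.2125, 0.1397, 0.2980, 0.1621, 0.1876.
Standardized rate: 0.2125×164.87 + 0.1397×470.54 + 0.2980×234.84 + 0.1621×298.85 + 0.1876×371.24 = 288.8676 per 100000.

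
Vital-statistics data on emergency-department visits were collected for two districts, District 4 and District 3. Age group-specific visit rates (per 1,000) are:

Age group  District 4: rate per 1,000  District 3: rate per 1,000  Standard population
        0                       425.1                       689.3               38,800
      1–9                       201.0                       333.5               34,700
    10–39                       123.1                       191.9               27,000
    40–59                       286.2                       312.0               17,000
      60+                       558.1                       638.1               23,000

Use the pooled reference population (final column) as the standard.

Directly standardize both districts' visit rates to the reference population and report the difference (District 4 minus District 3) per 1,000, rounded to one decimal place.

-135.1

Standard total = 140,500; weights = 0.2762, 0.2470, 0.1922, 0.1210, 0.1637.
District 4: 0.2762×425.1 + 0.2470×201.0 + 0.1922×123.1 + 0.1210×286.2 + 0.1637×558.1 = 316.6831 per 1,000.
District 3: 0.2762×689.3 + 0.2470×333.5 + 0.1922×191.9 + 0.1210×312.0 + 0.1637×638.1 = 451.8070 per 1,000.
Difference = 316.6831 − 451.8070 = -135.1239.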